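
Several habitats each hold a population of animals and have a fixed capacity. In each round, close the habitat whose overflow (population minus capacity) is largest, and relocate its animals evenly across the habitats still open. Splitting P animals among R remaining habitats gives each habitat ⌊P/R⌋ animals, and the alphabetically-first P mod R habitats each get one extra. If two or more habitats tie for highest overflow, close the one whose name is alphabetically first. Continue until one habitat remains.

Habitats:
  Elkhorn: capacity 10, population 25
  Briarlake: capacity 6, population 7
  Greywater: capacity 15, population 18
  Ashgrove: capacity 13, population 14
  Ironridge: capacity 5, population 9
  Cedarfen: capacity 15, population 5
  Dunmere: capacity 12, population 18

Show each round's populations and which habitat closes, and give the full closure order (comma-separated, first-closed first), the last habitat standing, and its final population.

Round 1: Ashgrove=14 Briarlake=7 Cedarfen=5 Dunmere=18 Elkhorn=25 Greywater=18 Ironridge=9 → close Elkhorn (overflow 15)
  25÷6 = 4 each, +1 to first 1
Round 2: Ashgrove=19 Briarlake=11 Cedarfen=9 Dunmere=22 Greywater=22 Ironridge=13 → close Dunmere (overflow 10)
  22÷5 = 4 each, +1 to first 2
Round 3: Ashgrove=24 Briarlake=16 Cedarfen=13 Greywater=26 Ironridge=17 → close Ironridge (overflow 12)
  17÷4 = 4 each, +1 to first 1
Round 4: Ashgrove=29 Briarlake=20 Cedarfen=17 Greywater=30 → close Ashgrove (overflow 16)
  29÷3 = 9 each, +1 to first 2
Round 5: Briarlake=30 Cedarfen=27 Greywater=39 → close Briarlake (overflow 24)
  30÷2 = 15 each, +1 to first 0
Round 6: Cedarfen=42 Greywater=54 → close Greywater (overflow 39)
  54÷1 = 54 each, +1 to first 0

Closure order: Elkhorn, Dunmere, Ironridge, Ashgrove, Briarlake, Greywater
Last habitat: Cedarfen with 96 animals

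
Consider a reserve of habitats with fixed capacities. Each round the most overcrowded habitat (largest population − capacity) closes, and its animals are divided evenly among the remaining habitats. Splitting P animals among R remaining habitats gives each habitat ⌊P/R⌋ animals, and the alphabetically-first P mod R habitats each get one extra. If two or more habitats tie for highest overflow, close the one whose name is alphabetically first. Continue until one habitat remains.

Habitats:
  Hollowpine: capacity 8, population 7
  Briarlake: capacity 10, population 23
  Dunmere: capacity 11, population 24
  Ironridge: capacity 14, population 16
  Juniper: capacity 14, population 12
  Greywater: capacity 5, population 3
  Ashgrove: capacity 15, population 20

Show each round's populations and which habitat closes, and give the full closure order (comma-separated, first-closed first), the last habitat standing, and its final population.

Round 1: Ashgrove=20 Briarlake=23 Dunmere=24 Greywater=3 Hollowpine=7 Ironridge=16 Juniper=12 → close Briarlake (overflow 13)
  23÷6 = 3 each, +1 to first 5
Round 2: Ashgrove=24 Dunmere=28 Greywater=7 Hollowpine=11 Ironridge=20 Juniper=15 → close Dunmere (overflow 17)
  28÷5 = 5 each, +1 to first 3
Round 3: Ashgrove=30 Greywater=13 Hollowpine=17 Ironridge=25 Juniper=20 → close Ashgrove (overflow 15)
  30÷4 = 7 each, +1 to first 2
Round 4: Greywater=21 Hollowpine=25 Ironridge=32 Juniper=27 → close Ironridge (overflow 18)
  32÷3 = 10 each, +1 to first 2
Round 5: Greywater=32 Hollowpine=36 Juniper=37 → close Hollowpine (overflow 28)
  36÷2 = 18 each, +1 to first 0
Round 6: Greywater=50 Juniper=55 → close Greywater (overflow 45)
  50÷1 = 50 each, +1 to first 0

Closure order: Briarlake, Dunmere, Ashgrove, Ironridge, Hollowpine, Greywater
Last habitat: Juniper with 105 animals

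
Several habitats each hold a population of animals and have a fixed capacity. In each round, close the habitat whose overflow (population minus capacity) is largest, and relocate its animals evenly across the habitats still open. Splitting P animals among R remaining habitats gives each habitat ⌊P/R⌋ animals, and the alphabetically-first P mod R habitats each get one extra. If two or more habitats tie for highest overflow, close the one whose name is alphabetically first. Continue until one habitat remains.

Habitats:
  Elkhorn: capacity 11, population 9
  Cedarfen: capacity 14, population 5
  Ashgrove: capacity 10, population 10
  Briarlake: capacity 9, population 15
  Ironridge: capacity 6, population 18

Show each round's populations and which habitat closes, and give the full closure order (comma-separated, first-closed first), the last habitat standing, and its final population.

Closure order: Ironridge, Briarlake, Ashgrove, Elkhorn
Last habitat: Cedarfen with 57 animals

Round 1: Ashgrove=10 Briarlake=15 Cedarfen=5 Elkhorn=9 Ironridge=18 → close Ironridge (overflow 12)
  18÷4 = 4 each, +1 to first 2
Round 2: Ashgrove=15 Briarlake=20 Cedarfen=9 Elkhorn=13 → close Briarlake (overflow 11)
  20÷3 = 6 each, +1 to first 2
Round 3: Ashgrove=22 Cedarfen=16 Elkhorn=19 → close Ashgrove (overflow 12)
  22÷2 = 11 each, +1 to first 0
Round 4: Cedarfen=27 Elkhorn=30 → close Elkhorn (overflow 19)
  30÷1 = 30 each, +1 to first 0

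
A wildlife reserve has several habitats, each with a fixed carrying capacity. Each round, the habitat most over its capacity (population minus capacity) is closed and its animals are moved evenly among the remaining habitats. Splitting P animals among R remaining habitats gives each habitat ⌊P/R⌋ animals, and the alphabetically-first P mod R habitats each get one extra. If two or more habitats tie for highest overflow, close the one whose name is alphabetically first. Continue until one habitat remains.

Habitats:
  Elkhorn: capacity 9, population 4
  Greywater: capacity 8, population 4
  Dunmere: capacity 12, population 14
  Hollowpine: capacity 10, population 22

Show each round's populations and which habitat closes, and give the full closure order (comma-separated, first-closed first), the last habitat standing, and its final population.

Round 1: Dunmere=14 Elkhorn=4 Greywater=4 Hollowpine=22 → close Hollowpine (overflow 12)
  22÷3 = 7 each, +1 to first 1
Round 2: Dunmere=22 Elkhorn=11 Greywater=11 → close Dunmere (overflow 10)
  22÷2 = 11 each, +1 to first 0
Round 3: Elkhorn=22 Greywater=22 → close Greywater (overflow 14)
  22÷1 = 22 each, +1 to first 0

Closure order: Hollowpine, Dunmere, Greywater
Last habitat: Elkhorn with 44 animals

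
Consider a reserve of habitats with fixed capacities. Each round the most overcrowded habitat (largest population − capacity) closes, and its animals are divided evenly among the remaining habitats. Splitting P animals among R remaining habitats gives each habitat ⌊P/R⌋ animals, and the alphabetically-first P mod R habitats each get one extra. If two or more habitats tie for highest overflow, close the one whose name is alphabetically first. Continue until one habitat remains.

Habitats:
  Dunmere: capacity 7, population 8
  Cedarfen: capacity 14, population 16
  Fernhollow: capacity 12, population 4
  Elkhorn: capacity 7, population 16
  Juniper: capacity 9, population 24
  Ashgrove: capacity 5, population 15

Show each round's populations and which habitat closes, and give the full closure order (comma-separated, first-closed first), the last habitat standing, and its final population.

Closure order: Juniper, Ashgrove, Elkhorn, Cedarfen, Dunmere
Last habitat: Fernhollow with 83 animals

Round 1: Ashgrove=15 Cedarfen=16 Dunmere=8 Elkhorn=16 Fernhollow=4 Juniper=24 → close Juniper (overflow 15)
  24÷5 = 4 each, +1 to first 4
Round 2: Ashgrove=20 Cedarfen=21 Dunmere=13 Elkhorn=21 Fernhollow=8 → close Ashgrove (overflow 15)
  20÷4 = 5 each, +1 to first 0
Round 3: Cedarfen=26 Dunmere=18 Elkhorn=26 Fernhollow=13 → close Elkhorn (overflow 19)
  26÷3 = 8 each, +1 to first 2
Round 4: Cedarfen=35 Dunmere=27 Fernhollow=21 → close Cedarfen (overflow 21)
  35÷2 = 17 each, +1 to first 1
Round 5: Dunmere=45 Fernhollow=38 → close Dunmere (overflow 38)
  45÷1 = 45 each, +1 to first 0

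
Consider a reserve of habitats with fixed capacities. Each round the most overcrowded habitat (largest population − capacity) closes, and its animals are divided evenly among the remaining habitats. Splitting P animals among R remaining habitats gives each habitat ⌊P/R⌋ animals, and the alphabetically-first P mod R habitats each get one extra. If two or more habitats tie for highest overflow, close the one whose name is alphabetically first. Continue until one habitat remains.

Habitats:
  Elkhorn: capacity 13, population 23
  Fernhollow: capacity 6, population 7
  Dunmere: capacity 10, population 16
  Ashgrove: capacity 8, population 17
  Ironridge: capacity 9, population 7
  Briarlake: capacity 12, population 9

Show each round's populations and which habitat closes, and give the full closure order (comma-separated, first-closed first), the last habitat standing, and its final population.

Closure order: Elkhorn, Ashgrove, Dunmere, Fernhollow, Briarlake
Last habitat: Ironridge with 79 animals

Round 1: Ashgrove=17 Briarlake=9 Dunmere=16 Elkhorn=23 Fernhollow=7 Ironridge=7 → close Elkhorn (overflow 10)
  23÷5 = 4 each, +1 to first 3
Round 2: Ashgrove=22 Briarlake=14 Dunmere=21 Fernhollow=11 Ironridge=11 → close Ashgrove (overflow 14)
  22÷4 = 5 each, +1 to first 2
Round 3: Briarlake=20 Dunmere=27 Fernhollow=16 Ironridge=16 → close Dunmere (overflow 17)
  27÷3 = 9 each, +1 to first 0
Round 4: Briarlake=29 Fernhollow=25 Ironridge=25 → close Fernhollow (overflow 19)
  25÷2 = 12 each, +1 to first 1
Round 5: Briarlake=42 Ironridge=37 → close Briarlake (overflow 30)
  42÷1 = 42 each, +1 to first 0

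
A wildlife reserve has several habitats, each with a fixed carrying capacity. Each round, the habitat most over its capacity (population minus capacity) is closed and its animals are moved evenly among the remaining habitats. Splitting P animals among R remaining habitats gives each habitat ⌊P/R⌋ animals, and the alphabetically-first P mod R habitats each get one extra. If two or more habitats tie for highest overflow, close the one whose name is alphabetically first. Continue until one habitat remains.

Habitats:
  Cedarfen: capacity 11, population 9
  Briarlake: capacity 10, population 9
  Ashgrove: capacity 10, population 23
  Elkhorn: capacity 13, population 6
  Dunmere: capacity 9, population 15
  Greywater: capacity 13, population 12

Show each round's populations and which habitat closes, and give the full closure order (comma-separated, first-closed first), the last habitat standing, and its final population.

Round 1: Ashgrove=23 Briarlake=9 Cedarfen=9 Dunmere=15 Elkhorn=6 Greywater=12 → close Ashgrove (overflow 13)
  23÷5 = 4 each, +1 to first 3
Round 2: Briarlake=14 Cedarfen=14 Dunmere=20 Elkhorn=10 Greywater=16 → close Dunmere (overflow 11)
  20÷4 = 5 each, +1 to first 0
Round 3: Briarlake=19 Cedarfen=19 Elkhorn=15 Greywater=21 → close Briarlake (overflow 9)
  19÷3 = 6 each, +1 to first 1
Round 4: Cedarfen=26 Elkhorn=21 Greywater=27 → close Cedarfen (overflow 15)
  26÷2 = 13 each, +1 to first 0
Round 5: Elkhorn=34 Greywater=40 → close Greywater (overflow 27)
  40÷1 = 40 each, +1 to first 0

Closure order: Ashgrove, Dunmere, Briarlake, Cedarfen, Greywater
Last habitat: Elkhorn with 74 animals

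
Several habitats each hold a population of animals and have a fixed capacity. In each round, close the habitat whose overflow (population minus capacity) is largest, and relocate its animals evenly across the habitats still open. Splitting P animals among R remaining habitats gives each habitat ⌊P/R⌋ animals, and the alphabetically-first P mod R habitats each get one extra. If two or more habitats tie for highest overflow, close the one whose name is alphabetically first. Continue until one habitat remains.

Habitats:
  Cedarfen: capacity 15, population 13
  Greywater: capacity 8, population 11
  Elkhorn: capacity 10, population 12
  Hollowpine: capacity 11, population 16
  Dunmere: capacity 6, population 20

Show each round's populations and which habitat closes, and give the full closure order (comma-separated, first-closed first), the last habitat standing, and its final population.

Closure order: Dunmere, Hollowpine, Greywater, Elkhorn
Last habitat: Cedarfen with 72 animals

Round 1: Cedarfen=13 Dunmere=20 Elkhorn=12 Greywater=11 Hollowpine=16 → close Dunmere (overflow 14)
  20÷4 = 5 each, +1 to first 0
Round 2: Cedarfen=18 Elkhorn=17 Greywater=16 Hollowpine=21 → close Hollowpine (overflow 10)
  21÷3 = 7 each, +1 to first 0
Round 3: Cedarfen=25 Elkhorn=24 Greywater=23 → close Greywater (overflow 15)
  23÷2 = 11 each, +1 to first 1
Round 4: Cedarfen=37 Elkhorn=35 → close Elkhorn (overflow 25)
  35÷1 = 35 each, +1 to first 0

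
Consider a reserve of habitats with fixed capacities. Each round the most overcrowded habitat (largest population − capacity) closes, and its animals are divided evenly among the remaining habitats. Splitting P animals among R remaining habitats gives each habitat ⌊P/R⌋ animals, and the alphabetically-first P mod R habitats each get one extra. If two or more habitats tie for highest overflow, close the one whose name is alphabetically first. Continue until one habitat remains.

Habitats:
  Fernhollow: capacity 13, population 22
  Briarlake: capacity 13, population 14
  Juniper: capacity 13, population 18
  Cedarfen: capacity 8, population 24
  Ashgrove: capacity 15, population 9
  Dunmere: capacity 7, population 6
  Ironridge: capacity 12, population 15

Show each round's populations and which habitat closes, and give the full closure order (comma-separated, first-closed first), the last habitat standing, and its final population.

Round 1: Ashgrove=9 Briarlake=14 Cedarfen=24 Dunmere=6 Fernhollow=22 Ironridge=15 Juniper=18 → close Cedarfen (overflow 16)
  24÷6 = 4 each, +1 to first 0
Round 2: Ashgrove=13 Briarlake=18 Dunmere=10 Fernhollow=26 Ironridge=19 Juniper=22 → close Fernhollow (overflow 13)
  26÷5 = 5 each, +1 to first 1
Round 3: Ashgrove=19 Briarlake=23 Dunmere=15 Ironridge=24 Juniper=27 → close Juniper (overflow 14)
  27÷4 = 6 each, +1 to first 3
Round 4: Ashgrove=26 Briarlake=30 Dunmere=22 Ironridge=30 → close Ironridge (overflow 18)
  30÷3 = 10 each, +1 to first 0
Round 5: Ashgrove=36 Briarlake=40 Dunmere=32 → close Briarlake (overflow 27)
  40÷2 = 20 each, +1 to first 0
Round 6: Ashgrove=56 Dunmere=52 → close Dunmere (overflow 45)
  52÷1 = 52 each, +1 to first 0

Closure order: Cedarfen, Fernhollow, Juniper, Ironridge, Briarlake, Dunmere
Last habitat: Ashgrove with 108 animals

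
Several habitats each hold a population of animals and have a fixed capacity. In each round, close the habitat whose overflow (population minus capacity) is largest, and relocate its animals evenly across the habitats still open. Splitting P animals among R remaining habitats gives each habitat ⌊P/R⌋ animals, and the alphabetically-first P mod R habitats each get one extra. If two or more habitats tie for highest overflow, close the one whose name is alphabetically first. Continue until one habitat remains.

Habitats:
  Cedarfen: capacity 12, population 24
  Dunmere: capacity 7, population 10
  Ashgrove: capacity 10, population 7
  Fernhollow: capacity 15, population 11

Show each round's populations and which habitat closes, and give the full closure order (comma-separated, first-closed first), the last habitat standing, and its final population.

Round 1: Ashgrove=7 Cedarfen=24 Dunmere=10 Fernhollow=11 → close Cedarfen (overflow 12)
  24÷3 = 8 each, +1 to first 0
Round 2: Ashgrove=15 Dunmere=18 Fernhollow=19 → close Dunmere (overflow 11)
  18÷2 = 9 each, +1 to first 0
Round 3: Ashgrove=24 Fernhollow=28 → close Ashgrove (overflow 14)
  24÷1 = 24 each, +1 to first 0

Closure order: Cedarfen, Dunmere, Ashgrove
Last habitat: Fernhollow with 52 animals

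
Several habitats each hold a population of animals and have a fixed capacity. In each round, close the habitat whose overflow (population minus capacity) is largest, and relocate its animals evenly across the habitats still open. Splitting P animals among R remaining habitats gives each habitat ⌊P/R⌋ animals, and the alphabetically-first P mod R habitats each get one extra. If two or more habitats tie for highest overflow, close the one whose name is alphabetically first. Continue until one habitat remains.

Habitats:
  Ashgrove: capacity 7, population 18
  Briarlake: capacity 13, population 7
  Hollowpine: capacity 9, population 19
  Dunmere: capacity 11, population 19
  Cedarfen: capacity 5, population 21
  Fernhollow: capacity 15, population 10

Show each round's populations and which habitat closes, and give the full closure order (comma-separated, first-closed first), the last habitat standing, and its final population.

Round 1: Ashgrove=18 Briarlake=7 Cedarfen=21 Dunmere=19 Fernhollow=10 Hollowpine=19 → close Cedarfen (overflow 16)
  21÷5 = 4 each, +1 to first 1
Round 2: Ashgrove=23 Briarlake=11 Dunmere=23 Fernhollow=14 Hollowpine=23 → close Ashgrove (overflow 16)
  23÷4 = 5 each, +1 to first 3
Round 3: Briarlake=17 Dunmere=29 Fernhollow=20 Hollowpine=28 → close Hollowpine (overflow 19)
  28÷3 = 9 each, +1 to first 1
Round 4: Briarlake=27 Dunmere=38 Fernhollow=29 → close Dunmere (overflow 27)
  38÷2 = 19 each, +1 to first 0
Round 5: Briarlake=46 Fernhollow=48 → close Briarlake (overflow 33)
  46÷1 = 46 each, +1 to first 0

Closure order: Cedarfen, Ashgrove, Hollowpine, Dunmere, Briarlake
Last habitat: Fernhollow with 94 animals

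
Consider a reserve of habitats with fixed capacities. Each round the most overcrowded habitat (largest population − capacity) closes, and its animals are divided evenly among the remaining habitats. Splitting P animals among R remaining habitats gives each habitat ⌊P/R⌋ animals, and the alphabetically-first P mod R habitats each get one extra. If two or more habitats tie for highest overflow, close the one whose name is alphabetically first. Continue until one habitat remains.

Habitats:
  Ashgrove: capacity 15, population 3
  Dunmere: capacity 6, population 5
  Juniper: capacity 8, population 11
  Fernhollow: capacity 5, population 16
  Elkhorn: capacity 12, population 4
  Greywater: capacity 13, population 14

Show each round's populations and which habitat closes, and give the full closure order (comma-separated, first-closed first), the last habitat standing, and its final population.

Round 1: Ashgrove=3 Dunmere=5 Elkhorn=4 Fernhollow=16 Greywater=14 Juniper=11 → close Fernhollow (overflow 11)
  16÷5 = 3 each, +1 to first 1
Round 2: Ashgrove=7 Dunmere=8 Elkhorn=7 Greywater=17 Juniper=14 → close Juniper (overflow 6)
  14÷4 = 3 each, +1 to first 2
Round 3: Ashgrove=11 Dunmere=12 Elkhorn=10 Greywater=20 → close Greywater (overflow 7)
  20÷3 = 6 each, +1 to first 2
Round 4: Ashgrove=18 Dunmere=19 Elkhorn=16 → close Dunmere (overflow 13)
  19÷2 = 9 each, +1 to first 1
Round 5: Ashgrove=28 Elkhorn=25 → close Ashgrove (overflow 13)
  28÷1 = 28 each, +1 to first 0

Closure order: Fernhollow, Juniper, Greywater, Dunmere, Ashgrove
Last habitat: Elkhorn with 53 animals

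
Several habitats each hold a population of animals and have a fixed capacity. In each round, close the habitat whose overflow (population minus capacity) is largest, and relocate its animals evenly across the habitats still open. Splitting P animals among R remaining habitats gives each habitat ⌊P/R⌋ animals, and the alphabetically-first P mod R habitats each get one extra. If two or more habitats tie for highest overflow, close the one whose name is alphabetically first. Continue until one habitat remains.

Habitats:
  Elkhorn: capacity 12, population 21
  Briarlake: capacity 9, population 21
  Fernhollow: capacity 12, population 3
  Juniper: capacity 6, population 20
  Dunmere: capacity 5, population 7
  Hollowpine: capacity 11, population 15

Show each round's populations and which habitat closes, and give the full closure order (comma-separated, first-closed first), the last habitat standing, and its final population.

Closure order: Juniper, Briarlake, Elkhorn, Dunmere, Hollowpine
Last habitat: Fernhollow with 87 animals

Round 1: Briarlake=21 Dunmere=7 Elkhorn=21 Fernhollow=3 Hollowpine=15 Juniper=20 → close Juniper (overflow 14)
  20÷5 = 4 each, +1 to first 0
Round 2: Briarlake=25 Dunmere=11 Elkhorn=25 Fernhollow=7 Hollowpine=19 → close Briarlake (overflow 16)
  25÷4 = 6 each, +1 to first 1
Round 3: Dunmere=18 Elkhorn=31 Fernhollow=13 Hollowpine=25 → close Elkhorn (overflow 19)
  31÷3 = 10 each, +1 to first 1
Round 4: Dunmere=29 Fernhollow=23 Hollowpine=35 → close Dunmere (overflow 24)
  29÷2 = 14 each, +1 to first 1
Round 5: Fernhollow=38 Hollowpine=49 → close Hollowpine (overflow 38)
  49÷1 = 49 each, +1 to first 0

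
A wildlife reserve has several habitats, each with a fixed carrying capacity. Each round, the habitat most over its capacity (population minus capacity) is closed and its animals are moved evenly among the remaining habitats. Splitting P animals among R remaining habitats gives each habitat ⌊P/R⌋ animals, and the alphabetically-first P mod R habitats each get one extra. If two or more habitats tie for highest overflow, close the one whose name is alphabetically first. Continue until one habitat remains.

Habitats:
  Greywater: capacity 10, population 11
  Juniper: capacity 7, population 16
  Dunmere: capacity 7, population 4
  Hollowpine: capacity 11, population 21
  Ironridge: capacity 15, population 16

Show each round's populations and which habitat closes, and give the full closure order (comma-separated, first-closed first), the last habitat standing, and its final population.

Closure order: Hollowpine, Juniper, Greywater, Ironridge
Last habitat: Dunmere with 68 animals

Round 1: Dunmere=4 Greywater=11 Hollowpine=21 Ironridge=16 Juniper=16 → close Hollowpine (overflow 10)
  21÷4 = 5 each, +1 to first 1
Round 2: Dunmere=10 Greywater=16 Ironridge=21 Juniper=21 → close Juniper (overflow 14)
  21÷3 = 7 each, +1 to first 0
Round 3: Dunmere=17 Greywater=23 Ironridge=28 → close Greywater (overflow 13)
  23÷2 = 11 each, +1 to first 1
Round 4: Dunmere=29 Ironridge=39 → close Ironridge (overflow 24)
  39÷1 = 39 each, +1 to first 0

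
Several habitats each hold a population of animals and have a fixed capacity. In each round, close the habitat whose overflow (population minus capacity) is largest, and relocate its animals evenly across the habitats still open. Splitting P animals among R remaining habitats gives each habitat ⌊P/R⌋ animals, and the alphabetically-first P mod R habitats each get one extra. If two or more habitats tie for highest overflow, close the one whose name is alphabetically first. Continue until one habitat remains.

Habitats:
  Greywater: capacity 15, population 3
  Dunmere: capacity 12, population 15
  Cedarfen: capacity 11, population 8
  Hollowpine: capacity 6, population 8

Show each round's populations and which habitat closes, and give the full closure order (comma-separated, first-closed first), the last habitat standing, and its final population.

Closure order: Dunmere, Hollowpine, Cedarfen
Last habitat: Greywater with 34 animals

Round 1: Cedarfen=8 Dunmere=15 Greywater=3 Hollowpine=8 → close Dunmere (overflow 3)
  15÷3 = 5 each, +1 to first 0
Round 2: Cedarfen=13 Greywater=8 Hollowpine=13 → close Hollowpine (overflow 7)
  13÷2 = 6 each, +1 to first 1
Round 3: Cedarfen=20 Greywater=14 → close Cedarfen (overflow 9)
  20÷1 = 20 each, +1 to first 0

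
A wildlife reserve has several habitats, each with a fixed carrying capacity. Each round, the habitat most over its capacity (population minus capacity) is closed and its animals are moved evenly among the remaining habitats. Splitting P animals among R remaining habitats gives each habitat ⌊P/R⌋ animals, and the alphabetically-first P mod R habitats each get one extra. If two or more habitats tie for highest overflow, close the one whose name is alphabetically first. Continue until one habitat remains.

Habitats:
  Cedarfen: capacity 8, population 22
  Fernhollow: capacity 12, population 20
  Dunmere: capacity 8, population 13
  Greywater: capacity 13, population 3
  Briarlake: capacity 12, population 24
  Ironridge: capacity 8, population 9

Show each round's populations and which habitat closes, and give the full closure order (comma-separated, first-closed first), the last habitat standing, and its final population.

Closure order: Cedarfen, Briarlake, Fernhollow, Dunmere, Ironridge
Last habitat: Greywater with 91 animals

Round 1: Briarlake=24 Cedarfen=22 Dunmere=13 Fernhollow=20 Greywater=3 Ironridge=9 → close Cedarfen (overflow 14)
  22÷5 = 4 each, +1 to first 2
Round 2: Briarlake=29 Dunmere=18 Fernhollow=24 Greywater=7 Ironridge=13 → close Briarlake (overflow 17)
  29÷4 = 7 each, +1 to first 1
Round 3: Dunmere=26 Fernhollow=31 Greywater=14 Ironridge=20 → close Fernhollow (overflow 19)
  31÷3 = 10 each, +1 to first 1
Round 4: Dunmere=37 Greywater=24 Ironridge=30 → close Dunmere (overflow 29)
  37÷2 = 18 each, +1 to first 1
Round 5: Greywater=43 Ironridge=48 → close Ironridge (overflow 40)
  48÷1 = 48 each, +1 to first 0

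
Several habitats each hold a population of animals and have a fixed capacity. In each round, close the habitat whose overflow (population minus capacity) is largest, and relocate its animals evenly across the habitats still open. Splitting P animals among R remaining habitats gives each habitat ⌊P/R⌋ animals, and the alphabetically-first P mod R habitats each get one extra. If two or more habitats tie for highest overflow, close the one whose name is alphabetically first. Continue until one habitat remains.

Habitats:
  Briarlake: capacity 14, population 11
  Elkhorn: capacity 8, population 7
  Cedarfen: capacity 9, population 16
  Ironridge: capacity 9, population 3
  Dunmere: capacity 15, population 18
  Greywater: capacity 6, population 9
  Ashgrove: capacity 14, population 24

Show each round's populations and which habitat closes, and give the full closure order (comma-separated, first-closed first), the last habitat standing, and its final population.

Round 1: Ashgrove=24 Briarlake=11 Cedarfen=16 Dunmere=18 Elkhorn=7 Greywater=9 Ironridge=3 → close Ashgrove (overflow 10)
  24÷6 = 4 each, +1 to first 0
Round 2: Briarlake=15 Cedarfen=20 Dunmere=22 Elkhorn=11 Greywater=13 Ironridge=7 → close Cedarfen (overflow 11)
  20÷5 = 4 each, +1 to first 0
Round 3: Briarlake=19 Dunmere=26 Elkhorn=15 Greywater=17 Ironridge=11 → close Dunmere (overflow 11)
  26÷4 = 6 each, +1 to first 2
Round 4: Briarlake=26 Elkhorn=22 Greywater=23 Ironridge=17 → close Greywater (overflow 17)
  23÷3 = 7 each, +1 to first 2
Round 5: Briarlake=34 Elkhorn=30 Ironridge=24 → close Elkhorn (overflow 22)
  30÷2 = 15 each, +1 to first 0
Round 6: Briarlake=49 Ironridge=39 → close Briarlake (overflow 35)
  49÷1 = 49 each, +1 to first 0

Closure order: Ashgrove, Cedarfen, Dunmere, Greywater, Elkhorn, Briarlake
Last habitat: Ironridge with 88 animals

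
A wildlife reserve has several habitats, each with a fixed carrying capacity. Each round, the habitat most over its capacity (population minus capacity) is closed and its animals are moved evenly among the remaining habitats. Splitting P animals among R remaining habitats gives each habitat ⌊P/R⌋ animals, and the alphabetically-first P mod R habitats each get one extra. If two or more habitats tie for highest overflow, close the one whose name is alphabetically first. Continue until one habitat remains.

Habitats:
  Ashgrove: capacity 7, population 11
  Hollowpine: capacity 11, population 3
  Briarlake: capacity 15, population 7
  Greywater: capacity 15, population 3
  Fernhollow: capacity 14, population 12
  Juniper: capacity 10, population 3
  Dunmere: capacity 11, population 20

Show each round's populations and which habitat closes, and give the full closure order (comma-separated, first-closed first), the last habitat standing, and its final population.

Closure order: Dunmere, Ashgrove, Fernhollow, Briarlake, Juniper, Hollowpine
Last habitat: Greywater with 59 animals

Round 1: Ashgrove=11 Briarlake=7 Dunmere=20 Fernhollow=12 Greywater=3 Hollowpine=3 Juniper=3 → close Dunmere (overflow 9)
  20÷6 = 3 each, +1 to first 2
Round 2: Ashgrove=15 Briarlake=11 Fernhollow=15 Greywater=6 Hollowpine=6 Juniper=6 → close Ashgrove (overflow 8)
  15÷5 = 3 each, +1 to first 0
Round 3: Briarlake=14 Fernhollow=18 Greywater=9 Hollowpine=9 Juniper=9 → close Fernhollow (overflow 4)
  18÷4 = 4 each, +1 to first 2
Round 4: Briarlake=19 Greywater=14 Hollowpine=13 Juniper=13 → close Briarlake (overflow 4)
  19÷3 = 6 each, +1 to first 1
Round 5: Greywater=21 Hollowpine=19 Juniper=19 → close Juniper (overflow 9)
  19÷2 = 9 each, +1 to first 1
Round 6: Greywater=31 Hollowpine=28 → close Hollowpine (overflow 17)
  28÷1 = 28 each, +1 to first 0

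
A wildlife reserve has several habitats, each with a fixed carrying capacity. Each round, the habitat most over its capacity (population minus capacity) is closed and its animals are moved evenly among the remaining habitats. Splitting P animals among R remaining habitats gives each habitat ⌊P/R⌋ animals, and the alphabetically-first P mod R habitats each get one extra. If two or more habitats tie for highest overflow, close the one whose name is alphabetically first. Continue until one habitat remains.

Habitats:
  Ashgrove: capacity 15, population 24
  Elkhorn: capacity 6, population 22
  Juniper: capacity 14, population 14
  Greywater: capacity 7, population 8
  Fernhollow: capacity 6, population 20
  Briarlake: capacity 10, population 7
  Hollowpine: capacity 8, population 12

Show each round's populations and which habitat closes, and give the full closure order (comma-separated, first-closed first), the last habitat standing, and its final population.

Round 1: Ashgrove=24 Briarlake=7 Elkhorn=22 Fernhollow=20 Greywater=8 Hollowpine=12 Juniper=14 → close Elkhorn (overflow 16)
  22÷6 = 3 each, +1 to first 4
Round 2: Ashgrove=28 Briarlake=11 Fernhollow=24 Greywater=12 Hollowpine=15 Juniper=17 → close Fernhollow (overflow 18)
  24÷5 = 4 each, +1 to first 4
Round 3: Ashgrove=33 Briarlake=16 Greywater=17 Hollowpine=20 Juniper=21 → close Ashgrove (overflow 18)
  33÷4 = 8 each, +1 to first 1
Round 4: Briarlake=25 Greywater=25 Hollowpine=28 Juniper=29 → close Hollowpine (overflow 20)
  28÷3 = 9 each, +1 to first 1
Round 5: Briarlake=35 Greywater=34 Juniper=38 → close Greywater (overflow 27)
  34÷2 = 17 each, +1 to first 0
Round 6: Briarlake=52 Juniper=55 → close Briarlake (overflow 42)
  52÷1 = 52 each, +1 to first 0

Closure order: Elkhorn, Fernhollow, Ashgrove, Hollowpine, Greywater, Briarlake
Last habitat: Juniper with 107 animals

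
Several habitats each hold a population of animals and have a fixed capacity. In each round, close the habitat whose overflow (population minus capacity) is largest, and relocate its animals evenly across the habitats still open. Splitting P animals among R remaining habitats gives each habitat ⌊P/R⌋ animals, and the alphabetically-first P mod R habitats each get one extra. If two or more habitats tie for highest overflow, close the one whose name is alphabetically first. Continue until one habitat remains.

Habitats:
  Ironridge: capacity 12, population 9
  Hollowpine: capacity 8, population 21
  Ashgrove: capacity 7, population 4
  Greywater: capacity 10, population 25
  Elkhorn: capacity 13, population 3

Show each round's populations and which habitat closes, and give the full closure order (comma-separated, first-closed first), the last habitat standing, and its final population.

Closure order: Greywater, Hollowpine, Ashgrove, Ironridge
Last habitat: Elkhorn with 62 animals

Round 1: Ashgrove=4 Elkhorn=3 Greywater=25 Hollowpine=21 Ironridge=9 → close Greywater (overflow 15)
  25÷4 = 6 each, +1 to first 1
Round 2: Ashgrove=11 Elkhorn=9 Hollowpine=27 Ironridge=15 → close Hollowpine (overflow 19)
  27÷3 = 9 each, +1 to first 0
Round 3: Ashgrove=20 Elkhorn=18 Ironridge=24 → close Ashgrove (overflow 13)
  20÷2 = 10 each, +1 to first 0
Round 4: Elkhorn=28 Ironridge=34 → close Ironridge (overflow 22)
  34÷1 = 34 each, +1 to first 0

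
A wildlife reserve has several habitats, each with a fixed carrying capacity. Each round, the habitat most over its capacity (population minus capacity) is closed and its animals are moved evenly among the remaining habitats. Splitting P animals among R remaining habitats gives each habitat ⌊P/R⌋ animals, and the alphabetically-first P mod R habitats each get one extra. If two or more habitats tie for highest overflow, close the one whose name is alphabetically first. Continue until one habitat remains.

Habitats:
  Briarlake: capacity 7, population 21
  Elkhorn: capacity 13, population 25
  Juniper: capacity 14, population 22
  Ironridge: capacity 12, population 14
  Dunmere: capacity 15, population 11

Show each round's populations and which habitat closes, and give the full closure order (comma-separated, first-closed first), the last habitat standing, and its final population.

Round 1: Briarlake=21 Dunmere=11 Elkhorn=25 Ironridge=14 Juniper=22 → close Briarlake (overflow 14)
  21÷4 = 5 each, +1 to first 1
Round 2: Dunmere=17 Elkhorn=30 Ironridge=19 Juniper=27 → close Elkhorn (overflow 17)
  30÷3 = 10 each, +1 to first 0
Round 3: Dunmere=27 Ironridge=29 Juniper=37 → close Juniper (overflow 23)
  37÷2 = 18 each, +1 to first 1
Round 4: Dunmere=46 Ironridge=47 → close Ironridge (overflow 35)
  47÷1 = 47 each, +1 to first 0

Closure order: Briarlake, Elkhorn, Juniper, Ironridge
Last habitat: Dunmere with 93 animals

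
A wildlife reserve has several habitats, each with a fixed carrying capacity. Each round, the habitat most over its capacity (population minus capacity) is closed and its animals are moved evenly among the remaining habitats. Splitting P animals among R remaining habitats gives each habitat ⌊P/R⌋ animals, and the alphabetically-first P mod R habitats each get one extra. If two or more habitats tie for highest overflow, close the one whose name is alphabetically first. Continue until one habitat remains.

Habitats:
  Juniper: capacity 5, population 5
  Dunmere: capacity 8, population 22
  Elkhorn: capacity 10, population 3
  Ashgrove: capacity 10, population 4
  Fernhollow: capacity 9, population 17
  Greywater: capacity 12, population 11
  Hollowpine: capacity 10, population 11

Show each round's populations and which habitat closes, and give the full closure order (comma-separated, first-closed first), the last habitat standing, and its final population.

Closure order: Dunmere, Fernhollow, Hollowpine, Greywater, Juniper, Ashgrove
Last habitat: Elkhorn with 73 animals

Round 1: Ashgrove=4 Dunmere=22 Elkhorn=3 Fernhollow=17 Greywater=11 Hollowpine=11 Juniper=5 → close Dunmere (overflow 14)
  22÷6 = 3 each, +1 to first 4
Round 2: Ashgrove=8 Elkhorn=7 Fernhollow=21 Greywater=15 Hollowpine=14 Juniper=8 → close Fernhollow (overflow 12)
  21÷5 = 4 each, +1 to first 1
Round 3: Ashgrove=13 Elkhorn=11 Greywater=19 Hollowpine=18 Juniper=12 → close Hollowpine (overflow 8)
  18÷4 = 4 each, +1 to first 2
Round 4: Ashgrove=18 Elkhorn=16 Greywater=23 Juniper=16 → close Greywater (overflow 11)
  23÷3 = 7 each, +1 to first 2
Round 5: Ashgrove=26 Elkhorn=24 Juniper=23 → close Juniper (overflow 18)
  23÷2 = 11 each, +1 to first 1
Round 6: Ashgrove=38 Elkhorn=35 → close Ashgrove (overflow 28)
  38÷1 = 38 each, +1 to first 0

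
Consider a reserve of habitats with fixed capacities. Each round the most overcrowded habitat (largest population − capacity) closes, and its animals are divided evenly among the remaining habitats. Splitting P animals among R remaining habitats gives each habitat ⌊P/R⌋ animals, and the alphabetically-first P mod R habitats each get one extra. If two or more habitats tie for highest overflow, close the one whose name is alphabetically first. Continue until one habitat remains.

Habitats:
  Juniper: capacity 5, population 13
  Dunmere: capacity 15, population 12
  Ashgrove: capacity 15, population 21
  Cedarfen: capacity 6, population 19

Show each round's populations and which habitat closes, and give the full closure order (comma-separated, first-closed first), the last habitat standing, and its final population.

Round 1: Ashgrove=21 Cedarfen=19 Dunmere=12 Juniper=13 → close Cedarfen (overflow 13)
  19÷3 = 6 each, +1 to first 1
Round 2: Ashgrove=28 Dunmere=18 Juniper=19 → close Juniper (overflow 14)
  19÷2 = 9 each, +1 to first 1
Round 3: Ashgrove=38 Dunmere=27 → close Ashgrove (overflow 23)
  38÷1 = 38 each, +1 to first 0

Closure order: Cedarfen, Juniper, Ashgrove
Last habitat: Dunmere with 65 animals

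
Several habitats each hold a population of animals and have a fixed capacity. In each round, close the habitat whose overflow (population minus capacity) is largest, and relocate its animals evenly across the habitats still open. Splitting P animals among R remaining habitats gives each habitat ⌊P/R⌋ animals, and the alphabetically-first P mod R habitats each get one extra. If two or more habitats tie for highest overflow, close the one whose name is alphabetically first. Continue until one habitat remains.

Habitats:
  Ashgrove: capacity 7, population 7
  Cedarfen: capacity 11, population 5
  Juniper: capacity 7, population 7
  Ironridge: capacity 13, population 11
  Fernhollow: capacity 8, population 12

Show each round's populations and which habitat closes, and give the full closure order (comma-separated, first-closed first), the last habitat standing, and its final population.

Closure order: Fernhollow, Ashgrove, Juniper, Ironridge
Last habitat: Cedarfen with 42 animals

Round 1: Ashgrove=7 Cedarfen=5 Fernhollow=12 Ironridge=11 Juniper=7 → close Fernhollow (overflow 4)
  12÷4 = 3 each, +1 to first 0
Round 2: Ashgrove=10 Cedarfen=8 Ironridge=14 Juniper=10 → close Ashgrove (overflow 3)
  10÷3 = 3 each, +1 to first 1
Round 3: Cedarfen=12 Ironridge=17 Juniper=13 → close Juniper (overflow 6)
  13÷2 = 6 each, +1 to first 1
Round 4: Cedarfen=19 Ironridge=23 → close Ironridge (overflow 10)
  23÷1 = 23 each, +1 to first 0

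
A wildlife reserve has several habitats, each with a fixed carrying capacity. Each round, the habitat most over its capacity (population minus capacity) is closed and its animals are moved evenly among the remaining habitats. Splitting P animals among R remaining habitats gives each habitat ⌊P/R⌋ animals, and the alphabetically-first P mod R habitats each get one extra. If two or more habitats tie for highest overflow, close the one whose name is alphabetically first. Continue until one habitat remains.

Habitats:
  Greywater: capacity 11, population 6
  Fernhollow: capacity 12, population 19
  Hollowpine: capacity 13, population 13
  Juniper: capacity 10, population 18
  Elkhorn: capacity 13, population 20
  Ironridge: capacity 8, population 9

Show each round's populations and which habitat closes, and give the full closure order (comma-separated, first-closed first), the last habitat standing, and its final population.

Closure order: Juniper, Elkhorn, Fernhollow, Hollowpine, Ironridge
Last habitat: Greywater with 85 animals

Round 1: Elkhorn=20 Fernhollow=19 Greywater=6 Hollowpine=13 Ironridge=9 Juniper=18 → close Juniper (overflow 8)
  18÷5 = 3 each, +1 to first 3
Round 2: Elkhorn=24 Fernhollow=23 Greywater=10 Hollowpine=16 Ironridge=12 → close Elkhorn (overflow 11)
  24÷4 = 6 each, +1 to first 0
Round 3: Fernhollow=29 Greywater=16 Hollowpine=22 Ironridge=18 → close Fernhollow (overflow 17)
  29÷3 = 9 each, +1 to first 2
Round 4: Greywater=26 Hollowpine=32 Ironridge=27 → close Hollowpine (overflow 19)
  32÷2 = 16 each, +1 to first 0
Round 5: Greywater=42 Ironridge=43 → close Ironridge (overflow 35)
  43÷1 = 43 each, +1 to first 0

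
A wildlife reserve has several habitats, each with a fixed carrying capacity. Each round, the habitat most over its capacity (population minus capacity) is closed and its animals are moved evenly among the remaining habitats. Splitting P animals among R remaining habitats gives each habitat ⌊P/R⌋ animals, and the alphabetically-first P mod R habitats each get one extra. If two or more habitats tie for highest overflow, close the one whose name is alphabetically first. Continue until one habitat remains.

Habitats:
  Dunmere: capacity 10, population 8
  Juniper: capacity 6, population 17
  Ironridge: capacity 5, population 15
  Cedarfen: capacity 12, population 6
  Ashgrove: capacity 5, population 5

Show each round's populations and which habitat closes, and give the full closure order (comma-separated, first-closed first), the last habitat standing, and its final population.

Round 1: Ashgrove=5 Cedarfen=6 Dunmere=8 Ironridge=15 Juniper=17 → close Juniper (overflow 11)
  17÷4 = 4 each, +1 to first 1
Round 2: Ashgrove=10 Cedarfen=10 Dunmere=12 Ironridge=19 → close Ironridge (overflow 14)
  19÷3 = 6 each, +1 to first 1
Round 3: Ashgrove=17 Cedarfen=16 Dunmere=18 → close Ashgrove (overflow 12)
  17÷2 = 8 each, +1 to first 1
Round 4: Cedarfen=25 Dunmere=26 → close Dunmere (overflow 16)
  26÷1 = 26 each, +1 to first 0

Closure order: Juniper, Ironridge, Ashgrove, Dunmere
Last habitat: Cedarfen with 51 animals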